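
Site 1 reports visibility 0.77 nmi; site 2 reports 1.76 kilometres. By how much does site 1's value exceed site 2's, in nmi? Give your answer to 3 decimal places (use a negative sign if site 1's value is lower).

site 2: 1.76 km = 0.95032 nmi.
Difference: 0.77000 − 0.95032 = -0.180 nmi.

-0.180 nmi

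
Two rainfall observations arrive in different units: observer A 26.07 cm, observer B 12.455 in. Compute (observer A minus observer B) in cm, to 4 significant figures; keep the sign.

-5.566 cm

observer B: 12.455 in = 31.63570 cm.
Difference: 26.07000 − 31.63570 = -5.566 cm.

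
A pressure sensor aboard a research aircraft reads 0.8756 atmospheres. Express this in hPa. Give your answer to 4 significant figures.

1 atm = 1013.25 hPa, so 0.8756 × 1013.25 = 887.2 hPa.

887.2 hPa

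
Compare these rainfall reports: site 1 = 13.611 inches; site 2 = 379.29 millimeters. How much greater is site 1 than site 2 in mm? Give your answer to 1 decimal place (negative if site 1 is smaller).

site 1: 13.611 in = 345.719 mm.
Difference: 345.719 − 379.290 = -33.6 mm.

-33.6 mm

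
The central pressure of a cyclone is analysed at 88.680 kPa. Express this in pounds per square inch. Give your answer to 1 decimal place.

12.9 psi

1 kPa = 0.145038 psi, so 88.680 × 0.145038 = 12.9 psi.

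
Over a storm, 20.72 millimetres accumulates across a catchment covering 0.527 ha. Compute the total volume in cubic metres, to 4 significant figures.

Area: 0.527 ha = 5270 m².
1 mm over 1 m² is 1 L, so volume = 20.72 × 5270 = 109194.4 L = 109.2 m³.

109.2 cubic metres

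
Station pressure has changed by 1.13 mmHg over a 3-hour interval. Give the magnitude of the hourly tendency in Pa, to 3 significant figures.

50.2 Pa per hour

1.13 mmHg / 3 h × 133.322 Pa/mmHg = 50.2 Pa/h.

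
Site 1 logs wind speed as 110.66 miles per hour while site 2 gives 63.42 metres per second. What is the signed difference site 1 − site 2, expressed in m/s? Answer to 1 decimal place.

site 1: 110.66 mph = 49.469 m/s.
Difference: 49.469 − 63.420 = -14.0 m/s.

-14.0 m/s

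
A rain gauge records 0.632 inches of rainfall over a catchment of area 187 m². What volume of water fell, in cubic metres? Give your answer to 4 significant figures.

Depth: 0.632 in × 25.4 = 16.0528 mm.
1 mm over 1 m² is 1 L, so volume = 16.0528 × 187 = 3001.8736 L = 3.002 m³.

3.002 cubic metres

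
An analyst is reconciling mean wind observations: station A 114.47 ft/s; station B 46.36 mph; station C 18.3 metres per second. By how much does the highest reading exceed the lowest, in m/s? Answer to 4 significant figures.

16.59 m/s

station A: 114.47 ft/s = 34.8905 m/s.
station B: 46.36 mph = 20.7248 m/s.
Spread: 34.8905 − 18.3000 = 16.59 m/s.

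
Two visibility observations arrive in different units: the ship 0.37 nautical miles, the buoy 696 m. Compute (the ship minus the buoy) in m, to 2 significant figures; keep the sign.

-11 m

the ship: 0.37 nmi = 685.24 m.
Difference: 685.24 − 696.00 = -11 m.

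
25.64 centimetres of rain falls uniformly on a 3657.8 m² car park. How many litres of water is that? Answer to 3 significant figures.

Depth: 25.64 cm × 10 = 256.4 mm.
1 mm over 1 m² is 1 L, so volume = 256.4 × 3657.8 = 937859.92 L ≈ 938000 L.

938000 litres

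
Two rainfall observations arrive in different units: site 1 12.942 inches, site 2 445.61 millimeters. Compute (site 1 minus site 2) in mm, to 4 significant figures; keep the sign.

site 1: 12.942 in = 328.727 mm.
Difference: 328.727 − 445.610 = -116.9 mm.

-116.9 mm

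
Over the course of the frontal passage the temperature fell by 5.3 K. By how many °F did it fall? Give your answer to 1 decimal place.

9.5 °F

For a temperature change the 32° offset cancels: Δ°F = 5.3 × 1.8 = 9.5 °F.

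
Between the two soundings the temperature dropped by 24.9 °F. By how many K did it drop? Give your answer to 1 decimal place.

For a temperature change the 32° offset cancels: ΔK = 24.9 × 0.5556 = 13.8 K.

13.8 K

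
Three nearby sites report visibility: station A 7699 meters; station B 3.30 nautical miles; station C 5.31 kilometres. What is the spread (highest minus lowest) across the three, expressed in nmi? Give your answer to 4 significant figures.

station A: 7699 m = 4.15713 nmi.
station C: 5.31 km = 2.86717 nmi.
Spread: 4.15713 − 2.86717 = 1.290 nmi.

1.290 nmi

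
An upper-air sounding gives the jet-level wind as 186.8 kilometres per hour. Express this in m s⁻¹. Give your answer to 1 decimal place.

1 km/h = 0.277778 m/s, so 186.8 × 0.277778 = 51.9 m/s.

51.9 m/s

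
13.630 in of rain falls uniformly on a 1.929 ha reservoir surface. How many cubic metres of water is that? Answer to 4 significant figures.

6678 cubic metres

Depth: 13.630 in × 25.4 = 346.202 mm.
Area: 1.929 ha = 19290 m².
1 mm over 1 m² is 1 L, so volume = 346.202 × 19290 = 6678236.6 L = 6678 m³.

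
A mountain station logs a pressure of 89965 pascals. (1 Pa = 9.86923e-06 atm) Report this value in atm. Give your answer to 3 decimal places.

0.888 atm

1 Pa = 9.86923e-06 atm, so 89965 × 9.86923e-06 = 0.888 atm.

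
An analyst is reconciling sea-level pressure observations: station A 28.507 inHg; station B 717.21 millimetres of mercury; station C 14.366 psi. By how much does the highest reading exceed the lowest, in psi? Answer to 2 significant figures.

0.50 psi

station A: 28.507 inHg = 14.0013 psi.
station B: 717.21 mmHg = 13.8685 psi.
Spread: 14.3660 − 13.8685 = 0.50 psi.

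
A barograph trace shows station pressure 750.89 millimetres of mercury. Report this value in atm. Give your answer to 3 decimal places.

0.988 atm

1 mmHg = 0.00131579 atm, so 750.89 × 0.00131579 = 0.988 atm.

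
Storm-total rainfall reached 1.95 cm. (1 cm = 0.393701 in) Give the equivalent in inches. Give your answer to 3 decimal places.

1 cm = 0.393701 in, so 1.95 × 0.393701 = 0.768 in.

0.768 in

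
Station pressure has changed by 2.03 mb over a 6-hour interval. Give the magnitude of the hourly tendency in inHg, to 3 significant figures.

0.00999 inHg per hour

2.03 mb / 6 h × 0.02953 inHg/mb = 0.00999 inHg/h.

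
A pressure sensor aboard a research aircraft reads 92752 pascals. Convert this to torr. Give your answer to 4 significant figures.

695.7 mmHg

1 Pa = 0.00750062 mmHg, so 92752 × 0.00750062 = 695.7 mmHg.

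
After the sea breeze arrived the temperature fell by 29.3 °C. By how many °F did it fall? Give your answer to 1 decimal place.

52.7 °F

Converting a difference, only the 9/5 scale factor applies: Δ°F = 29.3 × 1.8 = 52.7 °F.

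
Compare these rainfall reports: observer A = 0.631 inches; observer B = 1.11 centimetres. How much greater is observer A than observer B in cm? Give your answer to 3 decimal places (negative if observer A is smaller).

0.493 cm

observer A: 0.631 in = 1.60274 cm.
Difference: 1.60274 − 1.11000 = 0.493 cm.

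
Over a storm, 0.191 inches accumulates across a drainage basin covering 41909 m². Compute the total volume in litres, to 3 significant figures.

203000 litres

Depth: 0.191 in × 25.4 = 4.8514 mm.
1 mm over 1 m² is 1 L, so volume = 4.8514 × 41909 = 203317.32 L ≈ 203000 L.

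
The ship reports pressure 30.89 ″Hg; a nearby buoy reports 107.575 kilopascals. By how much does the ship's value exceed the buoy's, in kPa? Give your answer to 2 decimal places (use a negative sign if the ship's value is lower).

-2.97 kPa

the ship: 30.89 inHg = 104.6056 kPa.
Difference: 104.6056 − 107.5750 = -2.97 kPa.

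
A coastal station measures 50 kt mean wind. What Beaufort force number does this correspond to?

Beaufort force 10

50 kt lies in the Beaufort 10 band (storm, 48–55 kt).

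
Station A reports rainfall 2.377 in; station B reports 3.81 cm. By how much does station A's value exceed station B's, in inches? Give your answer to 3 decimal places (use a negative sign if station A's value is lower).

0.877 in

station B: 3.81 cm = 1.50000 in.
Difference: 2.37700 − 1.50000 = 0.877 in.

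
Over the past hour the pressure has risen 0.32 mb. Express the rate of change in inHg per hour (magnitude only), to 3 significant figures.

0.00945 inHg per hour

0.32 mb / 1 h × 0.02953 inHg/mb = 0.00945 inHg/h.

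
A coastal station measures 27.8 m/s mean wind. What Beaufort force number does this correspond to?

Beaufort force 10

27.8 m/s lies in the Beaufort 10 band (storm, 24.5–28.4 m/s).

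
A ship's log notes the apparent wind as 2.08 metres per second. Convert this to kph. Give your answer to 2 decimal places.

7.49 km/h

1 m/s = 3.6 km/h, so 2.08 × 3.6 = 7.49 km/h.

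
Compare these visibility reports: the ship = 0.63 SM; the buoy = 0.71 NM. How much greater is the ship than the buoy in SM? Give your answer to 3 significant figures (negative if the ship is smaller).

the buoy: 0.71 nmi = 0.81705 SM.
Difference: 0.63000 − 0.81705 = -0.187 SM.

-0.187 SM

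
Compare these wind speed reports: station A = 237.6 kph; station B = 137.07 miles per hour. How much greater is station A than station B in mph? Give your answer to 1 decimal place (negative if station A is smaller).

station A: 237.6 km/h = 147.638 mph.
Difference: 147.638 − 137.070 = 10.6 mph.

10.6 mph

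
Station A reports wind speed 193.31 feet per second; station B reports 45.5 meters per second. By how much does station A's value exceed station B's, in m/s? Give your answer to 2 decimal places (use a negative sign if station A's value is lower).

13.42 m/s

station A: 193.31 ft/s = 58.9209 m/s.
Difference: 58.9209 − 45.5000 = 13.42 m/s.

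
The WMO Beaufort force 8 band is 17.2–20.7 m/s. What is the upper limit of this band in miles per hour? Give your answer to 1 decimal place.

17.2–20.7 m/s × 2.237 = 38.5–46.3 mph.

46.3 mph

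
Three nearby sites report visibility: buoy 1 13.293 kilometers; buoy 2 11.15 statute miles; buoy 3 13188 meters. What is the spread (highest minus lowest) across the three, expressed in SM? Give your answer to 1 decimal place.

3.0 SM

buoy 1: 13.293 km = 8.260 SM.
buoy 3: 13188 m = 8.195 SM.
Spread: 11.150 − 8.195 = 3.0 SM.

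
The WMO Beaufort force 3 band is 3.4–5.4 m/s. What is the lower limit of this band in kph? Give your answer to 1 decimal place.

12.2 km/h

3.4–5.4 m/s × 3.6 = 12.2–19.4 km/h.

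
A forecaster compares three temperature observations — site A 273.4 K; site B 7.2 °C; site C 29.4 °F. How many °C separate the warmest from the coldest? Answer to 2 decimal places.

8.64 °C

site A: 273.4 K = 0.250 °C.
site C: 29.4 °F = -1.444 °C.
Spread: 7.200 − (-1.444) = 8.644 °C.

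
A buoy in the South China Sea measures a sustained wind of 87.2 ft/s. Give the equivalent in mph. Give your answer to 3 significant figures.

59.5 mph

1 ft/s = 0.681818 mph, so 87.2 × 0.681818 = 59.5 mph.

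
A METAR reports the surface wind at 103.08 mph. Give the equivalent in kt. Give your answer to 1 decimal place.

1 mph = 0.868976 kt, so 103.08 × 0.868976 = 89.6 kt.

89.6 kt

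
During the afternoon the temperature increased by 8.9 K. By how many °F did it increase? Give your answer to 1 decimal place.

16.0 °F

A change of 1 °C equals a change of 1.8 °F: Δ°F = 8.9 × 1.8 = 16.0 °F.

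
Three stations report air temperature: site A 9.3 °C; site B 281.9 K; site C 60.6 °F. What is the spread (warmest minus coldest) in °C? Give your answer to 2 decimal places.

7.14 °C

site B: 281.9 K = 8.750 °C.
site C: 60.6 °F = 15.889 °C.
Spread: 15.889 − 8.750 = 7.139 °C.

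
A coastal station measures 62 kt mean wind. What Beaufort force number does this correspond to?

Beaufort force 11

62 kt lies in the Beaufort 11 band (violent storm, 56–63 kt).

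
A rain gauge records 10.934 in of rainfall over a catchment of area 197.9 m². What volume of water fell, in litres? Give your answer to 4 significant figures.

Depth: 10.934 in × 25.4 = 277.7236 mm.
1 mm over 1 m² is 1 L, so volume = 277.7236 × 197.9 = 54961.5 L ≈ 54960 L.

54960 litres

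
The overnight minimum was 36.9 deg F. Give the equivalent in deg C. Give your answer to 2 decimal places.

2.72 °C

°C = (°F − 32) × 5/9 = (36.9 − 32) / 1.8 = 2.72 °C.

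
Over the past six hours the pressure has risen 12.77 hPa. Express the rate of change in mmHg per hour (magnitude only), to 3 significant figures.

1.60 mmHg per hour

12.77 hPa / 6 h × 0.750062 mmHg/hPa = 1.60 mmHg/h.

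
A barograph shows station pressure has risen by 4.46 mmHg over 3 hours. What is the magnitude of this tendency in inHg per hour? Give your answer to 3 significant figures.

4.46 mmHg / 3 h × 0.0393701 inHg/mmHg = 0.0585 inHg/h.

0.0585 inHg per hour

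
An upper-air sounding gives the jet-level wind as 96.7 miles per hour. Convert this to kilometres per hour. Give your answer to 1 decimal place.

155.6 km/h

1 mph = 1.60934 km/h, so 96.7 × 1.60934 = 155.6 km/h.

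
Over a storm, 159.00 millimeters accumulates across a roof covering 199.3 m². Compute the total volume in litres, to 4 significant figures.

31690 litres

1 mm over 1 m² is 1 L, so volume = 159 × 199.3 = 31688.7 L ≈ 31690 L.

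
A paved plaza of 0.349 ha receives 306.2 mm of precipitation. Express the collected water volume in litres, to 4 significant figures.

1069000 litres

Area: 0.349 ha = 3490 m².
1 mm over 1 m² is 1 L, so volume = 306.2 × 3490 = 1068638 L ≈ 1069000 L.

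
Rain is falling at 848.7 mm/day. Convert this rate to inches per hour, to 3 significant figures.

848.7 mm/day × 0.0393701 in/mm × 0.0416667 day/hour = 1.39 in/hour.

1.39 in/hour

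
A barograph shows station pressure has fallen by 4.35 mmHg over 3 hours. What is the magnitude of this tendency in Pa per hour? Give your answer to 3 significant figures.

193 Pa per hour

4.35 mmHg / 3 h × 133.322 Pa/mmHg = 193 Pa/h.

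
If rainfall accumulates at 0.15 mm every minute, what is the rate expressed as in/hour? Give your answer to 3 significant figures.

0.354 in/hour

0.15 mm/minute × 0.0393701 in/mm × 60 minute/hour = 0.354 in/hour.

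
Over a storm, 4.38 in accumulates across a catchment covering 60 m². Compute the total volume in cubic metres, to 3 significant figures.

6.68 cubic metres

Depth: 4.38 in × 25.4 = 111.252 mm.
1 mm over 1 m² is 1 L, so volume = 111.252 × 60 = 6675.12 L = 6.68 m³.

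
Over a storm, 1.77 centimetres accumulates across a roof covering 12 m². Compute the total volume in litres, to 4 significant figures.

Depth: 1.77 cm × 10 = 17.7 mm.
1 mm over 1 m² is 1 L, so volume = 17.7 × 12 = 212.4 L.

212.4 litres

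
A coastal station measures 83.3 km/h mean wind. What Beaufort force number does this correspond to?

83.3 km/h = 23.1 m/s, which is Beaufort 9 (strong gale, 20.8–24.4 m/s).

Beaufort force 9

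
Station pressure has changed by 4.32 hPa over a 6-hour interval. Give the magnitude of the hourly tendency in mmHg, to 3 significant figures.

4.32 hPa / 6 h × 0.750062 mmHg/hPa = 0.540 mmHg/h.

0.540 mmHg per hour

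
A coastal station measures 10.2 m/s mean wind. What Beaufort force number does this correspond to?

Beaufort force 5

10.2 m/s lies in the Beaufort 5 band (fresh breeze, 8.0–10.7 m/s).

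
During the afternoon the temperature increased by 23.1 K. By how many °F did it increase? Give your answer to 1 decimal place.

A change of 1 °C equals a change of 1.8 °F: Δ°F = 23.1 × 1.8 = 41.6 °F.

41.6 °F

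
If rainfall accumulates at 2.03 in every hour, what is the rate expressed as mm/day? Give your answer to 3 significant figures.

1240 mm/day

2.03 in/hour × 25.4 mm/in × 24 hour/day = 1240 mm/day.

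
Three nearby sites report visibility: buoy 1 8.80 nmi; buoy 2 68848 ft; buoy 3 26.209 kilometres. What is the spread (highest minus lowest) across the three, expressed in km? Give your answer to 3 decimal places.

buoy 1: 8.80 nmi = 16.29760 km.
buoy 2: 68848 ft = 20.98487 km.
Spread: 26.20900 − 16.29760 = 9.911 km.

9.911 km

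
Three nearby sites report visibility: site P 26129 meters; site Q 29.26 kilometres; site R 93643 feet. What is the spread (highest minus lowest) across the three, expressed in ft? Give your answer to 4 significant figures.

10270 ft

site P: 26129 m = 85725.07 ft.
site Q: 29.26 km = 95997.38 ft.
Spread: 95997.38 − 85725.07 = 10270 ft.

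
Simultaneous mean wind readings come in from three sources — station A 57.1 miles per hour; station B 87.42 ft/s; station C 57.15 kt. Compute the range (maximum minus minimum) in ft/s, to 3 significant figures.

12.7 ft/s

station A: 57.1 mph = 83.747 ft/s.
station C: 57.15 kt = 96.458 ft/s.
Spread: 96.458 − 83.747 = 12.7 ft/s.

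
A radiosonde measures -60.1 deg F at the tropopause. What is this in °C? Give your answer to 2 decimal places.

-51.17 °C

°C = (°F − 32) × 5/9 = (-60.1 − 32) / 1.8 = -51.17 °C.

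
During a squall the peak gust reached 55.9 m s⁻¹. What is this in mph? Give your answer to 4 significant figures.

125.0 mph

1 m/s = 2.23694 mph, so 55.9 × 2.23694 = 125.0 mph.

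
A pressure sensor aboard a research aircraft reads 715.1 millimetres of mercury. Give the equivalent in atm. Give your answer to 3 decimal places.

1 mmHg = 0.00131579 atm, so 715.1 × 0.00131579 = 0.941 atm.

0.941 atm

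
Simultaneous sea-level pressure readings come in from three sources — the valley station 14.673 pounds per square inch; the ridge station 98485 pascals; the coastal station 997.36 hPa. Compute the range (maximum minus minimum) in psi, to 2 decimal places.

0.39 psi

the ridge station: 98485 Pa = 14.2840 psi.
the coastal station: 997.36 hPa = 14.4655 psi.
Spread: 14.6730 − 14.2840 = 0.39 psi.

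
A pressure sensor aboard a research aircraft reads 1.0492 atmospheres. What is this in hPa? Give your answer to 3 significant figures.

1060 hPa

1 atm = 1013.25 hPa, so 1.0492 × 1013.25 = 1060 hPa.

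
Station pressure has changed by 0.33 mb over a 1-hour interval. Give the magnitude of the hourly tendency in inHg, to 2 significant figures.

0.0097 inHg per hour

0.33 mb / 1 h × 0.02953 inHg/mb = 0.0097 inHg/h.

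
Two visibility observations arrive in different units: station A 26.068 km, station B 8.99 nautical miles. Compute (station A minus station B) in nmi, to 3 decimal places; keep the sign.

station A: 26.068 km = 14.07559 nmi.
Difference: 14.07559 − 8.99000 = 5.086 nmi.

5.086 nmi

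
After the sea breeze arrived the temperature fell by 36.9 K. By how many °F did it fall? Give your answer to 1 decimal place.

66.4 °F

Converting a difference, only the 9/5 scale factor applies: Δ°F = 36.9 × 1.8 = 66.4 °F.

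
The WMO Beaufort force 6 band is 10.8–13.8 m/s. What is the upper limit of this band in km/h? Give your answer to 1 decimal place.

49.7 km/h

10.8–13.8 m/s × 3.6 = 38.9–49.7 km/h.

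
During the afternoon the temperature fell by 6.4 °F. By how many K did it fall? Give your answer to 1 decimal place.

3.6 K

A change of 1 °C equals a change of 1.8 °F: ΔK = 6.4 × 0.5556 = 3.6 K.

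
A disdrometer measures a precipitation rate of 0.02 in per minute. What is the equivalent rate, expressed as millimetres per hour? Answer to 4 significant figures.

0.02 in/minute × 25.4 mm/in × 60 minute/hour = 30.48 mm/hour.

30.48 mm/hour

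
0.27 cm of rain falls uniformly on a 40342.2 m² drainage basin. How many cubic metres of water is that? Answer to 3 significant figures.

Depth: 0.27 cm × 10 = 2.7 mm.
1 mm over 1 m² is 1 L, so volume = 2.7 × 40342.2 = 108923.94 L = 109 m³.

109 cubic metres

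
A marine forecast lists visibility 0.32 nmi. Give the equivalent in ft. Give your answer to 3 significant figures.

1 nmi = 6076.12 ft, so 0.32 × 6076.12 = 1940 ft.

1940 ft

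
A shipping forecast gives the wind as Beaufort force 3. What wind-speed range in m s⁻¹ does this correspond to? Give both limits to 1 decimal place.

Beaufort 3 (gentle breeze) spans 3.4–5.4 m/s.

3.4 to 5.4 m/s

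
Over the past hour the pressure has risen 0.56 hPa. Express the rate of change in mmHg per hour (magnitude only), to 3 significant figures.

0.420 mmHg per hour

0.56 hPa / 1 h × 0.750062 mmHg/hPa = 0.420 mmHg/h.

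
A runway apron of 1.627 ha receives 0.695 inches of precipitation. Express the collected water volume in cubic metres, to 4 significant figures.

287.2 cubic metres

Depth: 0.695 in × 25.4 = 17.653 mm.
Area: 1.627 ha = 16270 m².
1 mm over 1 m² is 1 L, so volume = 17.653 × 16270 = 287214.31 L = 287.2 m³.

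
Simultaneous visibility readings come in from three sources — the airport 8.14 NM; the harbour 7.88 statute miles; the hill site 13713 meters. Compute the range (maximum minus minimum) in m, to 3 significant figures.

2390 m

the airport: 8.14 nmi = 15075.28 m.
the harbour: 7.88 SM = 12681.63 m.
Spread: 15075.28 − 12681.63 = 2390 m.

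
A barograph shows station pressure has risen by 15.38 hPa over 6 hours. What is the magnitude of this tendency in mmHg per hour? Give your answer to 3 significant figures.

15.38 hPa / 6 h × 0.750062 mmHg/hPa = 1.92 mmHg/h.

1.92 mmHg per hour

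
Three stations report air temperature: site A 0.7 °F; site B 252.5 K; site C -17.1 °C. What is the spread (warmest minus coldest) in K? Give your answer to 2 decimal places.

site A: 0.7 °F = -17.389 °C.
site B: 252.5 K = -20.650 °C.
Spread: (-17.100) − (-20.650) = 3.550 °C.

3.55 K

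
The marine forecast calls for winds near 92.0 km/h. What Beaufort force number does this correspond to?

Beaufort force 10

92.0 km/h = 25.6 m/s, which is Beaufort 10 (storm, 24.5–28.4 m/s).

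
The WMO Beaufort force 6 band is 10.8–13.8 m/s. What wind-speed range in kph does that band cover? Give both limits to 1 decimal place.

10.8–13.8 m/s × 3.6 = 38.9–49.7 km/h.

38.9 to 49.7 km/h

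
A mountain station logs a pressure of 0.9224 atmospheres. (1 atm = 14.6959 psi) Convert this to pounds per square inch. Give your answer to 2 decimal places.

1 atm = 14.6959 psi, so 0.9224 × 14.6959 = 13.56 psi.

13.56 psi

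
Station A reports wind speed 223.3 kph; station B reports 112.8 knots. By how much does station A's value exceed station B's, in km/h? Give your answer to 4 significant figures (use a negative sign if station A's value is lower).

14.39 km/h

station B: 112.8 kt = 208.9056 km/h.
Difference: 223.3000 − 208.9056 = 14.39 km/h.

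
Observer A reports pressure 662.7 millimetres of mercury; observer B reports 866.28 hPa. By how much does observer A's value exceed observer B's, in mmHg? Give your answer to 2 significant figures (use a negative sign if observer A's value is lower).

observer B: 866.28 hPa = 649.76 mmHg.
Difference: 662.70 − 649.76 = 13 mmHg.

13 mmHg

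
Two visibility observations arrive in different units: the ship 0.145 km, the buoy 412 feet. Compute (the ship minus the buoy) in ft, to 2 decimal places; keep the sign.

63.72 ft

the ship: 0.145 km = 475.7218 ft.
Difference: 475.7218 − 412.0000 = 63.72 ft.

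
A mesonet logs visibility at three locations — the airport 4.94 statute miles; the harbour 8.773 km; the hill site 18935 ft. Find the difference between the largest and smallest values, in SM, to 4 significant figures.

1.865 SM

the harbour: 8.773 km = 5.45129 SM.
the hill site: 18935 ft = 3.58617 SM.
Spread: 5.45129 − 3.58617 = 1.865 SM.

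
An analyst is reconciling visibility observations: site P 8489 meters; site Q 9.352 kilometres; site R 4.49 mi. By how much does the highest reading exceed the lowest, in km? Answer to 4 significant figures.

site P: 8489 m = 8.48900 km.
site R: 4.49 SM = 7.22595 km.
Spread: 9.35200 − 7.22595 = 2.126 km.

2.126 km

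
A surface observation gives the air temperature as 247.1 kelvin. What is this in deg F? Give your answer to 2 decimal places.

First to °C: -26.05 °C.
Then to °F: -14.89 °F.

-14.89 °F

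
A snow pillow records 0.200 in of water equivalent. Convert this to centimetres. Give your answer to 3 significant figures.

0.508 cm

1 in = 2.54 cm, so 0.200 × 2.54 = 0.508 cm.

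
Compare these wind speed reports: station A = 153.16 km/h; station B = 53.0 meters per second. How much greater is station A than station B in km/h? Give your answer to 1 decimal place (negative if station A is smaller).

-37.6 km/h

station B: 53.0 m/s = 190.800 km/h.
Difference: 153.160 − 190.800 = -37.6 km/h.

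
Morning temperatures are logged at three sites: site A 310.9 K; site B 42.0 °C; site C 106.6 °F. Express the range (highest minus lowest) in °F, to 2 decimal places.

site A: 310.9 K = 37.750 °C.
site C: 106.6 °F = 41.444 °C.
Spread: 42.000 − 37.750 = 4.250 °C = 7.65 °F.

7.65 °F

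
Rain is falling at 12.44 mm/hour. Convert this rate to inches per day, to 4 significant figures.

12.44 mm/hour × 0.0393701 in/mm × 24 hour/day = 11.75 in/day.

11.75 in/day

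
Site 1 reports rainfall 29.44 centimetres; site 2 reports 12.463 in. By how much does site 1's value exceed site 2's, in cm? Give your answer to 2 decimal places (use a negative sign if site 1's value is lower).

site 2: 12.463 in = 31.6560 cm.
Difference: 29.4400 − 31.6560 = -2.22 cm.

-2.22 cm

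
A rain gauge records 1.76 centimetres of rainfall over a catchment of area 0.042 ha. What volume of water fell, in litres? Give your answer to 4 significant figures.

Depth: 1.76 cm × 10 = 17.6 mm.
Area: 0.042 ha = 420 m².
1 mm over 1 m² is 1 L, so volume = 17.6 × 420 = 7392 L.

7392 litres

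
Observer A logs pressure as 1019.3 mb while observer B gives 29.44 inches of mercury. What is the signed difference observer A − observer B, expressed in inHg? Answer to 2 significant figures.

0.66 inHg

observer A: 1019.3 mb = 30.0999 inHg.
Difference: 30.0999 − 29.4400 = 0.66 inHg.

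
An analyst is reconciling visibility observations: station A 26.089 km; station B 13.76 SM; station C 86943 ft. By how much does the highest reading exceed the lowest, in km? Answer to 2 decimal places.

4.36 km

station B: 13.76 SM = 22.1446 km.
station C: 86943 ft = 26.5002 km.
Spread: 26.5002 − 22.1446 = 4.36 km.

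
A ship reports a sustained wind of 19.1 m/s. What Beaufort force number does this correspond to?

Beaufort force 8

19.1 m/s lies in the Beaufort 8 band (gale, 17.2–20.7 m/s).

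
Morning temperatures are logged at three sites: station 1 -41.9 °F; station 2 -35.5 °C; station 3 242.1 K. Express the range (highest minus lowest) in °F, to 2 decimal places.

station 1: -41.9 °F = -41.056 °C.
station 3: 242.1 K = -31.050 °C.
Spread: (-31.050) − (-41.056) = 10.006 °C = 18.01 °F.

18.01 °F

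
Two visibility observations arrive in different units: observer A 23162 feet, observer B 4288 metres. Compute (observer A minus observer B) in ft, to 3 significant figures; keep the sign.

9090 ft

observer B: 4288 m = 14068.24 ft.
Difference: 23162.00 − 14068.24 = 9090 ft.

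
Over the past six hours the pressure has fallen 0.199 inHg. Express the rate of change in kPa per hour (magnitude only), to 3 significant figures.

0.199 inHg / 6 h × 3.38639 kPa/inHg = 0.112 kPa/h.

0.112 kPa per hour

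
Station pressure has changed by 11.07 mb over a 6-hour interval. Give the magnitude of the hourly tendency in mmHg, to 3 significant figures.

1.38 mmHg per hour

11.07 mb / 6 h × 0.750062 mmHg/mb = 1.38 mmHg/h.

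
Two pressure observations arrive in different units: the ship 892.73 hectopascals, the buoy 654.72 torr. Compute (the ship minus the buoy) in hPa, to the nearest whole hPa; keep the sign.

the buoy: 654.72 mmHg = 872.89 hPa.
Difference: 892.73 − 872.89 = 20 hPa.

20 hPa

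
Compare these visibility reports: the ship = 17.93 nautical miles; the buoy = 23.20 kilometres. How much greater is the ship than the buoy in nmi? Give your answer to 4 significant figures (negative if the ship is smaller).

5.403 nmi

the buoy: 23.20 km = 12.52700 nmi.
Difference: 17.93000 − 12.52700 = 5.403 nmi.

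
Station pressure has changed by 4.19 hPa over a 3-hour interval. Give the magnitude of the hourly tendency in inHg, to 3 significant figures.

0.0412 inHg per hour

4.19 hPa / 3 h × 0.02953 inHg/hPa = 0.0412 inHg/h.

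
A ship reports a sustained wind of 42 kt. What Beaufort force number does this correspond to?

42 kt lies in the Beaufort 9 band (strong gale, 41–47 kt).

Beaufort force 9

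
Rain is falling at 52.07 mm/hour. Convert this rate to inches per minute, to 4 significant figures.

0.03417 in/minute

52.07 mm/hour × 0.0393701 in/mm × 0.0166667 hour/minute = 0.03417 in/minute.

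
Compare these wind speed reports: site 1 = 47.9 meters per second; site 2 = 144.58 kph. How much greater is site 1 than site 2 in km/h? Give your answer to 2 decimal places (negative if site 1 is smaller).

site 1: 47.9 m/s = 172.4400 km/h.
Difference: 172.4400 − 144.5800 = 27.86 km/h.

27.86 km/h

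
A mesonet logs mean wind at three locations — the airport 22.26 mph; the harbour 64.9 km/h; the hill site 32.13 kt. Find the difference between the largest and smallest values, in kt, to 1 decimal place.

the airport: 22.26 mph = 19.343 kt.
the harbour: 64.9 km/h = 35.043 kt.
Spread: 35.043 − 19.343 = 15.7 kt.

15.7 kt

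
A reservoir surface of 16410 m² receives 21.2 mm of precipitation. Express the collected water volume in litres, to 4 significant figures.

347900 litres

1 mm over 1 m² is 1 L, so volume = 21.2 × 16410 = 347892 L ≈ 347900 L.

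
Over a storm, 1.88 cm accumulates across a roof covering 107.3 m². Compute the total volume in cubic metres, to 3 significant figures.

2.02 cubic metres

Depth: 1.88 cm × 10 = 18.8 mm.
1 mm over 1 m² is 1 L, so volume = 18.8 × 107.3 = 2017.24 L = 2.02 m³.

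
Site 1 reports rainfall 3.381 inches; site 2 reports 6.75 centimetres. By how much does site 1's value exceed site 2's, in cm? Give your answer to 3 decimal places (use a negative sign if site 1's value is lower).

site 1: 3.381 in = 8.58774 cm.
Difference: 8.58774 − 6.75000 = 1.838 cm.

1.838 cm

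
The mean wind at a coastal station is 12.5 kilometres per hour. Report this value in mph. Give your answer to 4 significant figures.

1 km/h = 0.621371 mph, so 12.5 × 0.621371 = 7.767 mph.

7.767 mph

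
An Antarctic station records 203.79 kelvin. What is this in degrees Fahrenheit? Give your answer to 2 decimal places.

-92.85 °F

First to °C: -69.36 °C.
Then to °F: -92.85 °F.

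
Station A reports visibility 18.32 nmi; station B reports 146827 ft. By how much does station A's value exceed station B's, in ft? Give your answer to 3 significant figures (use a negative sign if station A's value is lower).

-35500 ft

station A: 18.32 nmi = 111314.44 ft.
Difference: 111314.44 − 146827.00 = -35500 ft.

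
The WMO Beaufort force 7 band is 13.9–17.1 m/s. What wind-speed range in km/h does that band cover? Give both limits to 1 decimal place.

13.9–17.1 m/s × 3.6 = 50.0–61.6 km/h.

50.0 to 61.6 km/h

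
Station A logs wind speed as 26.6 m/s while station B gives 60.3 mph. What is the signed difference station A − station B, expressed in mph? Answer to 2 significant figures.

station A: 26.6 m/s = 59.5025 mph.
Difference: 59.5025 − 60.3000 = -0.80 mph.

-0.80 mph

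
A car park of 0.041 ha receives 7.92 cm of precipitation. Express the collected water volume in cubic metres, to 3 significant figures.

32.5 cubic metres

Depth: 7.92 cm × 10 = 79.2 mm.
Area: 0.041 ha = 410 m².
1 mm over 1 m² is 1 L, so volume = 79.2 × 410 = 32472 L = 32.5 m³.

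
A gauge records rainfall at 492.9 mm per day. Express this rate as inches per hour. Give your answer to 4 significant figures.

492.9 mm/day × 0.0393701 in/mm × 0.0416667 day/hour = 0.8086 in/hour.

0.8086 in/hour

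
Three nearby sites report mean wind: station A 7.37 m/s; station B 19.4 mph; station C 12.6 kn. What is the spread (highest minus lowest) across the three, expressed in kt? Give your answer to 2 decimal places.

4.26 kt

station A: 7.37 m/s = 14.3261 kt.
station B: 19.4 mph = 16.8581 kt.
Spread: 16.8581 − 12.6000 = 4.26 kt.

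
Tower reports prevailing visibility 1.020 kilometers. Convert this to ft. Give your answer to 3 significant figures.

1 km = 3280.84 ft, so 1.020 × 3280.84 = 3350 ft.

3350 ft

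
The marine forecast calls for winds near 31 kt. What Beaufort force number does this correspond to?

Beaufort force 7

31 kt lies in the Beaufort 7 band (near gale, 28–33 kt).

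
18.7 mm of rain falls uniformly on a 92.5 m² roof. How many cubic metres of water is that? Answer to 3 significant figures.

1.73 cubic metres

1 mm over 1 m² is 1 L, so volume = 18.7 × 92.5 = 1729.75 L = 1.73 m³.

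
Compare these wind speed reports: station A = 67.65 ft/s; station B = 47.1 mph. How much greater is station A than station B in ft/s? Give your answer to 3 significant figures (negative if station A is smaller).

-1.43 ft/s

station B: 47.1 mph = 69.0800 ft/s.
Difference: 67.6500 − 69.0800 = -1.43 ft/s.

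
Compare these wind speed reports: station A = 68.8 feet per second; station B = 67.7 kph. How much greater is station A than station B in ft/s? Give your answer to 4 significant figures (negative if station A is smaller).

station B: 67.7 km/h = 61.69802 ft/s.
Difference: 68.80000 − 61.69802 = 7.102 ft/s.

7.102 ft/s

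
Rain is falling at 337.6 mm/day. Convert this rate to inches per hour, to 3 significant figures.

0.554 in/hour

337.6 mm/day × 0.0393701 in/mm × 0.0416667 day/hour = 0.554 in/hour.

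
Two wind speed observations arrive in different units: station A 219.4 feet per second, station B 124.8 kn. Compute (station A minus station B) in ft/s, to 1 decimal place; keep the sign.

8.8 ft/s

station B: 124.8 kt = 210.639 ft/s.
Difference: 219.400 − 210.639 = 8.8 ft/s.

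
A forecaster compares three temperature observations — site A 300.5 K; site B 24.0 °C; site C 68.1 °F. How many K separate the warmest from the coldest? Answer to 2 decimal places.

7.29 K

site A: 300.5 K = 27.350 °C.
site C: 68.1 °F = 20.056 °C.
Spread: 27.350 − 20.056 = 7.294 °C.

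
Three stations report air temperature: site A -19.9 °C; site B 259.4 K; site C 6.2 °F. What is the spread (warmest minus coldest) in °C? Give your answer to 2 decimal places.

6.15 °C

site B: 259.4 K = -13.750 °C.
site C: 6.2 °F = -14.333 °C.
Spread: (-13.750) − (-19.900) = 6.150 °C.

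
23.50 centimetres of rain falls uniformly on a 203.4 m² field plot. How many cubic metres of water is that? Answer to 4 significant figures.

Depth: 23.50 cm × 10 = 235 mm.
1 mm over 1 m² is 1 L, so volume = 235 × 203.4 = 47799 L = 47.80 m³.

47.80 cubic metres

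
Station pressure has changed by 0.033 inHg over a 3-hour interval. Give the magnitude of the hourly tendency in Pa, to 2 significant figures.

0.033 inHg / 3 h × 3386.39 Pa/inHg = 37 Pa/h.

37 Pa per hour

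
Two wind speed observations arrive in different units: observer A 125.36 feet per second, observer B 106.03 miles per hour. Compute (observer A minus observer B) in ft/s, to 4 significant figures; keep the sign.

-30.15 ft/s

observer B: 106.03 mph = 155.5107 ft/s.
Difference: 125.3600 − 155.5107 = -30.15 ft/s.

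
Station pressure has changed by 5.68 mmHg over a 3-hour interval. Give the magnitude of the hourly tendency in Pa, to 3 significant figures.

252 Pa per hour

5.68 mmHg / 3 h × 133.322 Pa/mmHg = 252 Pa/h.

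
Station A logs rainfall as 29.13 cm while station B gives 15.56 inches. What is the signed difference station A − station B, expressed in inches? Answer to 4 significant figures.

station A: 29.13 cm = 11.468504 in.
Difference: 11.468504 − 15.560000 = -4.091 in.

-4.091 in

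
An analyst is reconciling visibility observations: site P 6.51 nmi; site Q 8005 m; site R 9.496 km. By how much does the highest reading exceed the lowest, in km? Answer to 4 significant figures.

site P: 6.51 nmi = 12.05652 km.
site Q: 8005 m = 8.00500 km.
Spread: 12.05652 − 8.00500 = 4.052 km.

4.052 km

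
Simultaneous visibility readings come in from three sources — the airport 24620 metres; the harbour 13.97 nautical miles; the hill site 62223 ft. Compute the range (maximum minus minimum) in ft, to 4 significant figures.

the airport: 24620 m = 80774.28 ft.
the harbour: 13.97 nmi = 84883.33 ft.
Spread: 84883.33 − 62223.00 = 22660 ft.

22660 ft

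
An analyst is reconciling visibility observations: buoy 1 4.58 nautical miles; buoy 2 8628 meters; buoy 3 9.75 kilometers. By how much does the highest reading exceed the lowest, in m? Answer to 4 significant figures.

buoy 1: 4.58 nmi = 8482.16 m.
buoy 3: 9.75 km = 9750.00 m.
Spread: 9750.00 − 8482.16 = 1268 m.

1268 m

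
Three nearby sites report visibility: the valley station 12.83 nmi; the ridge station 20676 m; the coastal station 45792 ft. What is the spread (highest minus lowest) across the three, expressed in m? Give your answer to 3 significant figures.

the valley station: 12.83 nmi = 23761.16 m.
the coastal station: 45792 ft = 13957.40 m.
Spread: 23761.16 − 13957.40 = 9800 m.

9800 m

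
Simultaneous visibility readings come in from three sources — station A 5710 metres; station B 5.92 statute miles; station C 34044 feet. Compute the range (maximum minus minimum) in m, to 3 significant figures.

station B: 5.92 SM = 9527.32 m.
station C: 34044 ft = 10376.61 m.
Spread: 10376.61 − 5710.00 = 4670 m.

4670 m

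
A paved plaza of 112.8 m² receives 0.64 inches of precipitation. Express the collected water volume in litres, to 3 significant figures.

1830 litres

Depth: 0.64 in × 25.4 = 16.256 mm.
1 mm over 1 m² is 1 L, so volume = 16.256 × 112.8 = 1833.6768 L ≈ 1830 L.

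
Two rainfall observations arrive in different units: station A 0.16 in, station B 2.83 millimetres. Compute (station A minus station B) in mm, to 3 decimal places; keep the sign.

1.234 mm

station A: 0.16 in = 4.06400 mm.
Difference: 4.06400 − 2.83000 = 1.234 mm.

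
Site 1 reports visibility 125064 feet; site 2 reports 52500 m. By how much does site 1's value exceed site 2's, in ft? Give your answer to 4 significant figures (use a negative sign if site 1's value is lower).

site 2: 52500 m = 172244.09 ft.
Difference: 125064.00 − 172244.09 = -47180 ft.

-47180 ft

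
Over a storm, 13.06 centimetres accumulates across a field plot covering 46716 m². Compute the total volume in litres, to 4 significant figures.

6101000 litres

Depth: 13.06 cm × 10 = 130.6 mm.
1 mm over 1 m² is 1 L, so volume = 130.6 × 46716 = 6101109.6 L ≈ 6101000 L.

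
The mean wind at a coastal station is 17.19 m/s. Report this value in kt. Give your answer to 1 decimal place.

1 m/s = 1.94384 kt, so 17.19 × 1.94384 = 33.4 kt.

33.4 kt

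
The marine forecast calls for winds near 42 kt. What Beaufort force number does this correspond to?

42 kt lies in the Beaufort 9 band (strong gale, 41–47 kt).

Beaufort force 9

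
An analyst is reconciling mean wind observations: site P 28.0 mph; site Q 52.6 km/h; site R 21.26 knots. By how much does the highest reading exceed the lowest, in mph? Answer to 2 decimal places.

8.22 mph

site Q: 52.6 km/h = 32.6841 mph.
site R: 21.26 kt = 24.4656 mph.
Spread: 32.6841 − 24.4656 = 8.22 mph.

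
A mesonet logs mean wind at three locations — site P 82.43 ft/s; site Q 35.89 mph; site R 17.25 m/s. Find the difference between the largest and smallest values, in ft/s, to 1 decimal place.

site Q: 35.89 mph = 52.639 ft/s.
site R: 17.25 m/s = 56.594 ft/s.
Spread: 82.430 − 52.639 = 29.8 ft/s.

29.8 ft/s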